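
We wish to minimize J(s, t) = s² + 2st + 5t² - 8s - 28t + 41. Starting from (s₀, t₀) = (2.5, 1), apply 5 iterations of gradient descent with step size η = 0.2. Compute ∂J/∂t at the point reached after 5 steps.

19.61056

∇J = (2s + 2t - 8, 2s + 10t - 28)
Step 1: at (2.5, 1), ∇J = (-1, -13) → (2.5, 1) − 0.2·(-1, -13) = (2.7, 3.6)
Step 2: at (2.7, 3.6), ∇J = (4.6, 13.4) → (2.7, 3.6) − 0.2·(4.6, 13.4) = (1.78, 0.92)
Step 3: at (1.78, 0.92), ∇J = (-2.6, -15.24) → (1.78, 0.92) − 0.2·(-2.6, -15.24) = (2.3, 3.968)
Step 4: at (2.3, 3.968), ∇J = (4.536, 16.28) → (2.3, 3.968) − 0.2·(4.536, 16.28) = (1.3928, 0.712)
Step 5: at (1.3928, 0.712), ∇J = (-3.7904, -18.0944) → (1.3928, 0.712) − 0.2·(-3.7904, -18.0944) = (2.15088, 4.33088)
∂J/∂t at (2.15088, 4.33088) = 19.61056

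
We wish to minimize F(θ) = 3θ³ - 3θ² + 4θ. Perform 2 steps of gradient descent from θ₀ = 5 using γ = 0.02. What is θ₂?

F′(θ) = 9θ² - 6θ + 4
θ₁ = 5 − 0.02·199 = 1.02
θ₂ = 1.02 − 0.02·7.2436 = 0.875128

0.875128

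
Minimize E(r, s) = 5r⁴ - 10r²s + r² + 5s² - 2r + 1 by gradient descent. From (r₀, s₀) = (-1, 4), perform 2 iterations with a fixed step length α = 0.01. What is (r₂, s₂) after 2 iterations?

(-1.9039168, 3.57336)

∇E = (20r³ - 20rs + 2r - 2, -10r² + 10s)
Step 1: at (-1, 4), ∇E = (56, 30) → (-1, 4) − 0.01·(56, 30) = (-1.56, 3.7)
Step 2: at (-1.56, 3.7), ∇E = (34.39168, 12.664) → (-1.56, 3.7) − 0.01·(34.39168, 12.664) = (-1.9039168, 3.57336)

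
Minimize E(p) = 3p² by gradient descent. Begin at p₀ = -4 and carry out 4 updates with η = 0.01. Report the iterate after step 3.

E′(p) = 6p
Step 1: E′(-4) = -24; p₁ = -4 − 0.01·(-24) = -3.76
Step 2: E′(-3.76) = -22.56; p₂ = -3.76 − 0.01·(-22.56) = -3.5344
Step 3: E′(-3.5344) = -21.2064; p₃ = -3.5344 − 0.01·(-21.2064) = -3.322336

-3.322336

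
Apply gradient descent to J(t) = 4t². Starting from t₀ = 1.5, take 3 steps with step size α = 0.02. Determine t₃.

0.889056

J′(t) = 8t
Step 1: J′(1.5) = 12; t₁ = 1.5 − 0.02·12 = 1.26
Step 2: J′(1.26) = 10.08; t₂ = 1.26 − 0.02·10.08 = 1.0584
Step 3: J′(1.0584) = 8.4672; t₃ = 1.0584 − 0.02·8.4672 = 0.889056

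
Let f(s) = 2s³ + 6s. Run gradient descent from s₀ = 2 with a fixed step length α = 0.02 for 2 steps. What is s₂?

f′(s) = 6s² + 6
s₁ = 2 − 0.02·30 = 1.4
s₂ = 1.4 − 0.02·17.76 = 1.0448

1.0448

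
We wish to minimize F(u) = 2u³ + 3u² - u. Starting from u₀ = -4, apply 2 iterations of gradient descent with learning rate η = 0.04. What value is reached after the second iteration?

-16.386944

F′(u) = 6u² + 6u - 1
Step 1: F′(-4) = 71; u₁ = -4 − 0.04·71 = -6.84
Step 2: F′(-6.84) = 238.6736; u₂ = -6.84 − 0.04·238.6736 = -16.386944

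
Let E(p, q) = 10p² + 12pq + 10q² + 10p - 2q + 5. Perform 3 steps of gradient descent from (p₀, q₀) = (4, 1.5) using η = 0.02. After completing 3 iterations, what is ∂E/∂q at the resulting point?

-5.190912

∇E = (20p + 12q + 10, 12p + 20q - 2)
Step 1: at (4, 1.5), ∇E = (108, 76) → (4, 1.5) − 0.02·(108, 76) = (1.84, -0.02)
Step 2: at (1.84, -0.02), ∇E = (46.56, 19.68) → (1.84, -0.02) − 0.02·(46.56, 19.68) = (0.9088, -0.4136)
Step 3: at (0.9088, -0.4136), ∇E = (23.2128, 0.6336) → (0.9088, -0.4136) − 0.02·(23.2128, 0.6336) = (0.444544, -0.426272)
∂E/∂q at (0.444544, -0.426272) = -5.190912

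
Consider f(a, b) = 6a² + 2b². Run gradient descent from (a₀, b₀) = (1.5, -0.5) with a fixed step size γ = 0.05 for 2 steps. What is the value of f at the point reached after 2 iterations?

0.5504

∇f = (12a, 4b)
(a₁, b₁) = (1.5, -0.5) − 0.05·(18, -2) = (0.6, -0.4)
(a₂, b₂) = (0.6, -0.4) − 0.05·(7.2, -1.6) = (0.24, -0.32)
f(0.24, -0.32) = 0.5504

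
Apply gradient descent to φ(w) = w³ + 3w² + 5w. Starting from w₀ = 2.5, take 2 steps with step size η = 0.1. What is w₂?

-1.6171875

φ′(w) = 3w² + 6w + 5
Step 1: φ′(2.5) = 38.75; w₁ = 2.5 − 0.1·38.75 = -1.375
Step 2: φ′(-1.375) = 2.421875; w₂ = -1.375 − 0.1·2.421875 = -1.6171875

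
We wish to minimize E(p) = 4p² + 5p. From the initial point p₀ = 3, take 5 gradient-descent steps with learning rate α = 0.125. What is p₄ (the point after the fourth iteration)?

E′(p) = 8p + 5
Step 1: E′(3) = 29; p₁ = 3 − 0.125·29 = -0.625
Step 2: E′(-0.625) = 0; p₂ = -0.625 − 0.125·0 = -0.625
Step 3: E′(-0.625) = 0; p₃ = -0.625 − 0.125·0 = -0.625
Step 4: E′(-0.625) = 0; p₄ = -0.625 − 0.125·0 = -0.625

-0.625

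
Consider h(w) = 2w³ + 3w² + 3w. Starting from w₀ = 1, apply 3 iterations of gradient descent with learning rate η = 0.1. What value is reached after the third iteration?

h′(w) = 6w² + 6w + 3
Step 1: h′(1) = 15; w₁ = 1 − 0.1·15 = -0.5
Step 2: h′(-0.5) = 1.5; w₂ = -0.5 − 0.1·1.5 = -0.65
Step 3: h′(-0.65) = 1.635; w₃ = -0.65 − 0.1·1.635 = -0.8135

-0.8135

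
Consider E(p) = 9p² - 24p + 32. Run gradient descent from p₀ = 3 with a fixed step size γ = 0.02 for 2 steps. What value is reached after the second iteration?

2.016

E′(p) = 18p - 24
p₁ = 3 − 0.02·30 = 2.4
p₂ = 2.4 − 0.02·19.2 = 2.016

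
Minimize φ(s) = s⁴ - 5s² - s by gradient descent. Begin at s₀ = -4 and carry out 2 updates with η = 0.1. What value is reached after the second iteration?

-2182.5932

φ′(s) = 4s³ - 10s - 1
s₁ = -4 − 0.1·(-217) = 17.7
s₂ = 17.7 − 0.1·22002.932 = -2182.5932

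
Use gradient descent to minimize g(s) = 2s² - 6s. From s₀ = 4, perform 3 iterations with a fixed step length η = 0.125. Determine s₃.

g′(s) = 4s - 6
Step 1: g′(4) = 10; s₁ = 4 − 0.125·10 = 2.75
Step 2: g′(2.75) = 5; s₂ = 2.75 − 0.125·5 = 2.125
Step 3: g′(2.125) = 2.5; s₃ = 2.125 − 0.125·2.5 = 1.8125

1.8125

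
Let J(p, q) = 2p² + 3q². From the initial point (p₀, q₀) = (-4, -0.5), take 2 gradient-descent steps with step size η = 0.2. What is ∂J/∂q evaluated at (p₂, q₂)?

∇J = (4p, 6q)
(p₁, q₁) = (-4, -0.5) − 0.2·(-16, -3) = (-0.8, 0.1)
(p₂, q₂) = (-0.8, 0.1) − 0.2·(-3.2, 0.6) = (-0.16, -0.02)
∂J/∂q at (-0.16, -0.02) = -0.12

-0.12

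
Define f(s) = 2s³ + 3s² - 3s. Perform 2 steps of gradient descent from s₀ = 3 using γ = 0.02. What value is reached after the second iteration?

1.170672

f′(s) = 6s² + 6s - 3
s₁ = 3 − 0.02·69 = 1.62
s₂ = 1.62 − 0.02·22.4664 = 1.170672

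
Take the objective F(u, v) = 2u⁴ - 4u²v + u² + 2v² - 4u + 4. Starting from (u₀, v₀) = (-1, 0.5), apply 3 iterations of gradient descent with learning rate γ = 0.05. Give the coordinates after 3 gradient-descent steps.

∇F = (8u³ - 8uv + 2u - 4, -4u² + 4v)
(u₁, v₁) = (-1, 0.5) − 0.05·(-10, -2) = (-0.5, 0.6)
(u₂, v₂) = (-0.5, 0.6) − 0.05·(-3.6, 1.4) = (-0.32, 0.53)
(u₃, v₃) = (-0.32, 0.53) − 0.05·(-3.545344, 1.7104) = (-0.1427328, 0.44448)

(-0.1427328, 0.44448)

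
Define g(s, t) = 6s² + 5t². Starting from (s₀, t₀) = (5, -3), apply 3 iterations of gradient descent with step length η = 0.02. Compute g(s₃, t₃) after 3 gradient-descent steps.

40.7014692864

∇g = (12s, 10t)
(s₁, t₁) = (5, -3) − 0.02·(60, -30) = (3.8, -2.4)
(s₂, t₂) = (3.8, -2.4) − 0.02·(45.6, -24) = (2.888, -1.92)
(s₃, t₃) = (2.888, -1.92) − 0.02·(34.656, -19.2) = (2.19488, -1.536)
g(2.19488, -1.536) = 40.7014692864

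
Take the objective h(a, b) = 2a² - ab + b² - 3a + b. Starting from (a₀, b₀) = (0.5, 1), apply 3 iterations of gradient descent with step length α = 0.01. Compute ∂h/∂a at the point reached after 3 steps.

∇h = (4a - b - 3, -a + 2b + 1)
(a₁, b₁) = (0.5, 1) − 0.01·(-2, 2.5) = (0.52, 0.975)
(a₂, b₂) = (0.52, 0.975) − 0.01·(-1.895, 2.43) = (0.53895, 0.9507)
(a₃, b₃) = (0.53895, 0.9507) − 0.01·(-1.7949, 2.36245) = (0.556899, 0.9270755)
∂h/∂a at (0.556899, 0.9270755) = -1.6994795

-1.6994795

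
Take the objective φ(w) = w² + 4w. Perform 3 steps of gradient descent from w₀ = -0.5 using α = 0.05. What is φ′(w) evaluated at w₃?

φ′(w) = 2w + 4
w₁ = -0.5 − 0.05·3 = -0.65
w₂ = -0.65 − 0.05·2.7 = -0.785
w₃ = -0.785 − 0.05·2.43 = -0.9065
φ′(w) at (-0.9065) = 2.187

2.187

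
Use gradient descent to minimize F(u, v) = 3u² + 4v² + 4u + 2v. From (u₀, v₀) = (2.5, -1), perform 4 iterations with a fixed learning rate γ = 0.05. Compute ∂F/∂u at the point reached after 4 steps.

4.5619

∇F = (6u + 4, 8v + 2)
(u₁, v₁) = (2.5, -1) − 0.05·(19, -6) = (1.55, -0.7)
(u₂, v₂) = (1.55, -0.7) − 0.05·(13.3, -3.6) = (0.885, -0.52)
(u₃, v₃) = (0.885, -0.52) − 0.05·(9.31, -2.16) = (0.4195, -0.412)
(u₄, v₄) = (0.4195, -0.412) − 0.05·(6.517, -1.296) = (0.09365, -0.3472)
∂F/∂u at (0.09365, -0.3472) = 4.5619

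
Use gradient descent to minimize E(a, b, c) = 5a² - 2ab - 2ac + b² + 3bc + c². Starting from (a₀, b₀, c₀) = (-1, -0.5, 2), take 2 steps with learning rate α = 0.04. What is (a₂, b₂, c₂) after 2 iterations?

∇E = (10a - 2b - 2c, -2a + 2b + 3c, -2a + 3b + 2c)
(a₁, b₁, c₁) = (-1, -0.5, 2) − 0.04·(-13, 7, 4.5) = (-0.48, -0.78, 1.82)
(a₂, b₂, c₂) = (-0.48, -0.78, 1.82) − 0.04·(-6.88, 4.86, 2.26) = (-0.2048, -0.9744, 1.7296)

(-0.2048, -0.9744, 1.7296)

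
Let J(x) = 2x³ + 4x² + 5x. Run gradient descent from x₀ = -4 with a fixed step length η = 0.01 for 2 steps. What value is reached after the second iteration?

J′(x) = 6x² + 8x + 5
x₁ = -4 − 0.01·69 = -4.69
x₂ = -4.69 − 0.01·99.4566 = -5.684566

-5.684566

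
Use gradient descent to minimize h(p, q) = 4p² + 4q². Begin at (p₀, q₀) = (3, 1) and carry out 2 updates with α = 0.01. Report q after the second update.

∇h = (8p, 8q)
(p₁, q₁) = (3, 1) − 0.01·(24, 8) = (2.76, 0.92)
(p₂, q₂) = (2.76, 0.92) − 0.01·(22.08, 7.36) = (2.5392, 0.8464)
q = 0.8464

0.8464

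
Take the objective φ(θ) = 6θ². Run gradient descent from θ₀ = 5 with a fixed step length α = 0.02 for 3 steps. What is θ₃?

2.19488

φ′(θ) = 12θ
θ₁ = 5 − 0.02·60 = 3.8
θ₂ = 3.8 − 0.02·45.6 = 2.888
θ₃ = 2.888 − 0.02·34.656 = 2.19488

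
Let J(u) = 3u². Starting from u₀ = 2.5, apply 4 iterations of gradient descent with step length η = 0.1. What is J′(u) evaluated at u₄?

J′(u) = 6u
Step 1: J′(2.5) = 15; u₁ = 2.5 − 0.1·15 = 1
Step 2: J′(1) = 6; u₂ = 1 − 0.1·6 = 0.4
Step 3: J′(0.4) = 2.4; u₃ = 0.4 − 0.1·2.4 = 0.16
Step 4: J′(0.16) = 0.96; u₄ = 0.16 − 0.1·0.96 = 0.064
J′(u) at (0.064) = 0.384

0.384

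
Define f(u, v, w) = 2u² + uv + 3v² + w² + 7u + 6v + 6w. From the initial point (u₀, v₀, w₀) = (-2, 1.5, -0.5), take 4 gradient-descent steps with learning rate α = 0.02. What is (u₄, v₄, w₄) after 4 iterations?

∇f = (4u + v + 7, u + 6v + 6, 2w + 6)
Step 1: at (-2, 1.5, -0.5), ∇f = (0.5, 13, 5) → (-2, 1.5, -0.5) − 0.02·(0.5, 13, 5) = (-2.01, 1.24, -0.6)
Step 2: at (-2.01, 1.24, -0.6), ∇f = (0.2, 11.43, 4.8) → (-2.01, 1.24, -0.6) − 0.02·(0.2, 11.43, 4.8) = (-2.014, 1.0114, -0.696)
Step 3: at (-2.014, 1.0114, -0.696), ∇f = (-0.0446, 10.0544, 4.608) → (-2.014, 1.0114, -0.696) − 0.02·(-0.0446, 10.0544, 4.608) = (-2.013108, 0.810312, -0.78816)
Step 4: at (-2.013108, 0.810312, -0.78816), ∇f = (-0.24212, 8.848764, 4.42368) → (-2.013108, 0.810312, -0.78816) − 0.02·(-0.24212, 8.848764, 4.42368) = (-2.0082656, 0.63333672, -0.8766336)

(-2.0082656, 0.63333672, -0.8766336)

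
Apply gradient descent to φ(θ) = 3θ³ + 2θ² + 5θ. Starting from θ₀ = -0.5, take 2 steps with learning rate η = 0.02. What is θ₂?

-0.7224845

φ′(θ) = 9θ² + 4θ + 5
θ₁ = -0.5 − 0.02·5.25 = -0.605
θ₂ = -0.605 − 0.02·5.874225 = -0.7224845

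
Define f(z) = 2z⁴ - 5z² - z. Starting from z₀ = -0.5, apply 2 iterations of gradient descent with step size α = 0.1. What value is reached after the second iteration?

f′(z) = 8z³ - 10z - 1
z₁ = -0.5 − 0.1·3 = -0.8
z₂ = -0.8 − 0.1·2.904 = -1.0904

-1.0904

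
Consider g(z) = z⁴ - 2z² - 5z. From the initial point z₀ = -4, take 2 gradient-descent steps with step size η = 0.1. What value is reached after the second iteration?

-3416.85

g′(z) = 4z³ - 4z - 5
z₁ = -4 − 0.1·(-245) = 20.5
z₂ = 20.5 − 0.1·34373.5 = -3416.85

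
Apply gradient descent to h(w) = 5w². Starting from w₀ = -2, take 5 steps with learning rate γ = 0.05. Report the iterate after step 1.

-1

h′(w) = 10w
w₁ = -2 − 0.05·(-20) = -1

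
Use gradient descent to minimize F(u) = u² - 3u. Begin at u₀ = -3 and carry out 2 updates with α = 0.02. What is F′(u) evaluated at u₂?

F′(u) = 2u - 3
u₁ = -3 − 0.02·(-9) = -2.82
u₂ = -2.82 − 0.02·(-8.64) = -2.6472
F′(u) at (-2.6472) = -8.2944

-8.2944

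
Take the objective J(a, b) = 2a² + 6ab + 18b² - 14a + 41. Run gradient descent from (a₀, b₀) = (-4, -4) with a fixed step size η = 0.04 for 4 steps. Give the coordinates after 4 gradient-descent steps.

(-0.14752768, -0.16681984)

∇J = (4a + 6b - 14, 6a + 36b)
Step 1: at (-4, -4), ∇J = (-54, -168) → (-4, -4) − 0.04·(-54, -168) = (-1.84, 2.72)
Step 2: at (-1.84, 2.72), ∇J = (-5.04, 86.88) → (-1.84, 2.72) − 0.04·(-5.04, 86.88) = (-1.6384, -0.7552)
Step 3: at (-1.6384, -0.7552), ∇J = (-25.0848, -37.0176) → (-1.6384, -0.7552) − 0.04·(-25.0848, -37.0176) = (-0.635008, 0.725504)
Step 4: at (-0.635008, 0.725504), ∇J = (-12.187008, 22.308096) → (-0.635008, 0.725504) − 0.04·(-12.187008, 22.308096) = (-0.14752768, -0.16681984)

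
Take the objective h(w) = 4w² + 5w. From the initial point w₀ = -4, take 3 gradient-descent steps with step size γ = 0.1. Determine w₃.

h′(w) = 8w + 5
w₁ = -4 − 0.1·(-27) = -1.3
w₂ = -1.3 − 0.1·(-5.4) = -0.76
w₃ = -0.76 − 0.1·(-1.08) = -0.652

-0.652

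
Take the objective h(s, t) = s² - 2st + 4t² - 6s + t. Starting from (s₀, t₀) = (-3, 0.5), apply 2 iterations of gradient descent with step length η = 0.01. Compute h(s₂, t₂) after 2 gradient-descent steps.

26.23345232

∇h = (2s - 2t - 6, -2s + 8t + 1)
(s₁, t₁) = (-3, 0.5) − 0.01·(-13, 11) = (-2.87, 0.39)
(s₂, t₂) = (-2.87, 0.39) − 0.01·(-12.52, 9.86) = (-2.7448, 0.2914)
h(-2.7448, 0.2914) = 26.23345232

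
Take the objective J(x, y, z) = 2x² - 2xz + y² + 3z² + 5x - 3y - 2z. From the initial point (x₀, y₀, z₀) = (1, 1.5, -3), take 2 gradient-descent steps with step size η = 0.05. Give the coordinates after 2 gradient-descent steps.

∇J = (4x - 2z + 5, 2y - 3, -2x + 6z - 2)
Step 1: at (1, 1.5, -3), ∇J = (15, 0, -22) → (1, 1.5, -3) − 0.05·(15, 0, -22) = (0.25, 1.5, -1.9)
Step 2: at (0.25, 1.5, -1.9), ∇J = (9.8, 0, -13.9) → (0.25, 1.5, -1.9) − 0.05·(9.8, 0, -13.9) = (-0.24, 1.5, -1.205)

(-0.24, 1.5, -1.205)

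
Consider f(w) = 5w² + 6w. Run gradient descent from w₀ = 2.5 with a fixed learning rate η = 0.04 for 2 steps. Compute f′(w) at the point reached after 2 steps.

11.16

f′(w) = 10w + 6
w₁ = 2.5 − 0.04·31 = 1.26
w₂ = 1.26 − 0.04·18.6 = 0.516
f′(w) at (0.516) = 11.16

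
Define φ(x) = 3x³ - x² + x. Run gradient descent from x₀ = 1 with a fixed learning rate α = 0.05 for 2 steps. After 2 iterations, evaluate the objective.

0.517042176

φ′(x) = 9x² - 2x + 1
x₁ = 1 − 0.05·8 = 0.6
x₂ = 0.6 − 0.05·3.04 = 0.448
φ(0.448) = 0.517042176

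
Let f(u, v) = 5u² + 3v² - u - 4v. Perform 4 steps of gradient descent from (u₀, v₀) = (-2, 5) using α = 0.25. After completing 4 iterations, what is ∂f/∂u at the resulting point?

∇f = (10u - 1, 6v - 4)
(u₁, v₁) = (-2, 5) − 0.25·(-21, 26) = (3.25, -1.5)
(u₂, v₂) = (3.25, -1.5) − 0.25·(31.5, -13) = (-4.625, 1.75)
(u₃, v₃) = (-4.625, 1.75) − 0.25·(-47.25, 6.5) = (7.1875, 0.125)
(u₄, v₄) = (7.1875, 0.125) − 0.25·(70.875, -3.25) = (-10.53125, 0.9375)
∂f/∂u at (-10.53125, 0.9375) = -106.3125

-106.3125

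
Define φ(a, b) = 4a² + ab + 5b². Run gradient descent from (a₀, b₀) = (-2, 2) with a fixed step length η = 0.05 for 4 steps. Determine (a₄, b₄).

∇φ = (8a + b, a + 10b)
(a₁, b₁) = (-2, 2) − 0.05·(-14, 18) = (-1.3, 1.1)
(a₂, b₂) = (-1.3, 1.1) − 0.05·(-9.3, 9.7) = (-0.835, 0.615)
(a₃, b₃) = (-0.835, 0.615) − 0.05·(-6.065, 5.315) = (-0.53175, 0.34925)
(a₄, b₄) = (-0.53175, 0.34925) − 0.05·(-3.90475, 2.96075) = (-0.3365125, 0.2012125)

(-0.3365125, 0.2012125)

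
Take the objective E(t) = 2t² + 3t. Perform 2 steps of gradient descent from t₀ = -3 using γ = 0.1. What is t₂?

E′(t) = 4t + 3
t₁ = -3 − 0.1·(-9) = -2.1
t₂ = -2.1 − 0.1·(-5.4) = -1.56

-1.56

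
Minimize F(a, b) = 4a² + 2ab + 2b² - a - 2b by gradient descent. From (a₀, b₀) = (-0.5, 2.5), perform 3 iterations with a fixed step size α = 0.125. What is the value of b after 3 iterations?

0.9140625

∇F = (8a + 2b - 1, 2a + 4b - 2)
Step 1: at (-0.5, 2.5), ∇F = (0, 7) → (-0.5, 2.5) − 0.125·(0, 7) = (-0.5, 1.625)
Step 2: at (-0.5, 1.625), ∇F = (-1.75, 3.5) → (-0.5, 1.625) − 0.125·(-1.75, 3.5) = (-0.28125, 1.1875)
Step 3: at (-0.28125, 1.1875), ∇F = (-0.875, 2.1875) → (-0.28125, 1.1875) − 0.125·(-0.875, 2.1875) = (-0.171875, 0.9140625)
b = 0.9140625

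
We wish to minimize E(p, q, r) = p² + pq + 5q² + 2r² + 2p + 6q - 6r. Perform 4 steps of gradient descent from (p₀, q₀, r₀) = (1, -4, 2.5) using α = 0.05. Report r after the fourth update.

1.9096

∇E = (2p + q + 2, p + 10q + 6, 4r - 6)
(p₁, q₁, r₁) = (1, -4, 2.5) − 0.05·(0, -33, 4) = (1, -2.35, 2.3)
(p₂, q₂, r₂) = (1, -2.35, 2.3) − 0.05·(1.65, -16.5, 3.2) = (0.9175, -1.525, 2.14)
(p₃, q₃, r₃) = (0.9175, -1.525, 2.14) − 0.05·(2.31, -8.3325, 2.56) = (0.802, -1.108375, 2.012)
(p₄, q₄, r₄) = (0.802, -1.108375, 2.012) − 0.05·(2.495625, -4.28175, 2.048) = (0.67721875, -0.8942875, 1.9096)
r = 1.9096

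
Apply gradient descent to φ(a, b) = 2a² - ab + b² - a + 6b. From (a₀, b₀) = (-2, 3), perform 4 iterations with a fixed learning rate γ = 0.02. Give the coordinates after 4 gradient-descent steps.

∇φ = (4a - b - 1, -a + 2b + 6)
(a₁, b₁) = (-2, 3) − 0.02·(-12, 14) = (-1.76, 2.72)
(a₂, b₂) = (-1.76, 2.72) − 0.02·(-10.76, 13.2) = (-1.5448, 2.456)
(a₃, b₃) = (-1.5448, 2.456) − 0.02·(-9.6352, 12.4568) = (-1.352096, 2.206864)
(a₄, b₄) = (-1.352096, 2.206864) − 0.02·(-8.615248, 11.765824) = (-1.17979104, 1.97154752)

(-1.17979104, 1.97154752)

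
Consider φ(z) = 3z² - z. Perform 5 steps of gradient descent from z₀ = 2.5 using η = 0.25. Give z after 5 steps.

φ′(z) = 6z - 1
Step 1: φ′(2.5) = 14; z₁ = 2.5 − 0.25·14 = -1
Step 2: φ′(-1) = -7; z₂ = -1 − 0.25·(-7) = 0.75
Step 3: φ′(0.75) = 3.5; z₃ = 0.75 − 0.25·3.5 = -0.125
Step 4: φ′(-0.125) = -1.75; z₄ = -0.125 − 0.25·(-1.75) = 0.3125
Step 5: φ′(0.3125) = 0.875; z₅ = 0.3125 − 0.25·0.875 = 0.09375

0.09375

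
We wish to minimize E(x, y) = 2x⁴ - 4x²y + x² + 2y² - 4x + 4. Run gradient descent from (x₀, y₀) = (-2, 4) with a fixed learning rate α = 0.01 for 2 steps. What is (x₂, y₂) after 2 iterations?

∇E = (8x³ - 8xy + 2x - 4, -4x² + 4y)
(x₁, y₁) = (-2, 4) − 0.01·(-8, 0) = (-1.92, 4)
(x₂, y₂) = (-1.92, 4) − 0.01·(-3.023104, 1.2544) = (-1.88976896, 3.987456)

(-1.88976896, 3.987456)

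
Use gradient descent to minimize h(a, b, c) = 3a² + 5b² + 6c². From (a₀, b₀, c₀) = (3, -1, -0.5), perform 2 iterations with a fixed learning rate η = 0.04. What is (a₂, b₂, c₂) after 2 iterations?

(1.7328, -0.36, -0.1352)

∇h = (6a, 10b, 12c)
(a₁, b₁, c₁) = (3, -1, -0.5) − 0.04·(18, -10, -6) = (2.28, -0.6, -0.26)
(a₂, b₂, c₂) = (2.28, -0.6, -0.26) − 0.04·(13.68, -6, -3.12) = (1.7328, -0.36, -0.1352)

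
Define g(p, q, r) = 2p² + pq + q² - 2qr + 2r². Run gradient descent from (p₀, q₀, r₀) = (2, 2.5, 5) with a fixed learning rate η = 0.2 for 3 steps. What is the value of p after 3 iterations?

-0.664

∇g = (4p + q, p + 2q - 2r, -2q + 4r)
Step 1: at (2, 2.5, 5), ∇g = (10.5, -3, 15) → (2, 2.5, 5) − 0.2·(10.5, -3, 15) = (-0.1, 3.1, 2)
Step 2: at (-0.1, 3.1, 2), ∇g = (2.7, 2.1, 1.8) → (-0.1, 3.1, 2) − 0.2·(2.7, 2.1, 1.8) = (-0.64, 2.68, 1.64)
Step 3: at (-0.64, 2.68, 1.64), ∇g = (0.12, 1.44, 1.2) → (-0.64, 2.68, 1.64) − 0.2·(0.12, 1.44, 1.2) = (-0.664, 2.392, 1.4)
p = -0.664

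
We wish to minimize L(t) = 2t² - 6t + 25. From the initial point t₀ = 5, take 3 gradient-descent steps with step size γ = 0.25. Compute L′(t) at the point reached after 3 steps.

0

L′(t) = 4t - 6
Step 1: L′(5) = 14; t₁ = 5 − 0.25·14 = 1.5
Step 2: L′(1.5) = 0; t₂ = 1.5 − 0.25·0 = 1.5
Step 3: L′(1.5) = 0; t₃ = 1.5 − 0.25·0 = 1.5
L′(t) at (1.5) = 0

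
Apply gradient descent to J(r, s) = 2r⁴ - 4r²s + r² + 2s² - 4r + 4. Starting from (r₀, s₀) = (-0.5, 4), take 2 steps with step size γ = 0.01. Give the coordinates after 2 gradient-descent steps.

(-0.71552, 3.7104)

∇J = (8r³ - 8rs + 2r - 4, -4r² + 4s)
Step 1: at (-0.5, 4), ∇J = (10, 15) → (-0.5, 4) − 0.01·(10, 15) = (-0.6, 3.85)
Step 2: at (-0.6, 3.85), ∇J = (11.552, 13.96) → (-0.6, 3.85) − 0.01·(11.552, 13.96) = (-0.71552, 3.7104)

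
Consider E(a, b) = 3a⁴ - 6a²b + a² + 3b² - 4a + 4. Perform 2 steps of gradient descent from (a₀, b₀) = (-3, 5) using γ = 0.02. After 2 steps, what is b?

∇E = (12a³ - 12ab + 2a - 4, -6a² + 6b)
Step 1: at (-3, 5), ∇E = (-154, -24) → (-3, 5) − 0.02·(-154, -24) = (0.08, 5.48)
Step 2: at (0.08, 5.48), ∇E = (-9.094656, 32.8416) → (0.08, 5.48) − 0.02·(-9.094656, 32.8416) = (0.26189312, 4.823168)
b = 4.823168

4.823168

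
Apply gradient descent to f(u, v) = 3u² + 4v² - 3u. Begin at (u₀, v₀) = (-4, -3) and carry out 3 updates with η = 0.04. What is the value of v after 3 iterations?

∇f = (6u - 3, 8v)
Step 1: at (-4, -3), ∇f = (-27, -24) → (-4, -3) − 0.04·(-27, -24) = (-2.92, -2.04)
Step 2: at (-2.92, -2.04), ∇f = (-20.52, -16.32) → (-2.92, -2.04) − 0.04·(-20.52, -16.32) = (-2.0992, -1.3872)
Step 3: at (-2.0992, -1.3872), ∇f = (-15.5952, -11.0976) → (-2.0992, -1.3872) − 0.04·(-15.5952, -11.0976) = (-1.475392, -0.943296)
v = -0.943296

-0.943296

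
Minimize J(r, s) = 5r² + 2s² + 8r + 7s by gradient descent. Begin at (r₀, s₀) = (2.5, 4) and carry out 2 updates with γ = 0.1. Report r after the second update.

-0.8

∇J = (10r + 8, 4s + 7)
Step 1: at (2.5, 4), ∇J = (33, 23) → (2.5, 4) − 0.1·(33, 23) = (-0.8, 1.7)
Step 2: at (-0.8, 1.7), ∇J = (0, 13.8) → (-0.8, 1.7) − 0.1·(0, 13.8) = (-0.8, 0.32)
r = -0.8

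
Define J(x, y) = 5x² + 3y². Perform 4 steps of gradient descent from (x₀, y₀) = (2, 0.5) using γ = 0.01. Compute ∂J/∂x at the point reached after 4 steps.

∇J = (10x, 6y)
(x₁, y₁) = (2, 0.5) − 0.01·(20, 3) = (1.8, 0.47)
(x₂, y₂) = (1.8, 0.47) − 0.01·(18, 2.82) = (1.62, 0.4418)
(x₃, y₃) = (1.62, 0.4418) − 0.01·(16.2, 2.6508) = (1.458, 0.415292)
(x₄, y₄) = (1.458, 0.415292) − 0.01·(14.58, 2.491752) = (1.3122, 0.39037448)
∂J/∂x at (1.3122, 0.39037448) = 13.122

13.122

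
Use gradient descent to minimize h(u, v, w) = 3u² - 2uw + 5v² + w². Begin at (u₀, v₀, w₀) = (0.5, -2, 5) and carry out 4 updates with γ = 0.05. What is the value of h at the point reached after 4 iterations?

8.69708512

∇h = (6u - 2w, 10v, -2u + 2w)
(u₁, v₁, w₁) = (0.5, -2, 5) − 0.05·(-7, -20, 9) = (0.85, -1, 4.55)
(u₂, v₂, w₂) = (0.85, -1, 4.55) − 0.05·(-4, -10, 7.4) = (1.05, -0.5, 4.18)
(u₃, v₃, w₃) = (1.05, -0.5, 4.18) − 0.05·(-2.06, -5, 6.26) = (1.153, -0.25, 3.867)
(u₄, v₄, w₄) = (1.153, -0.25, 3.867) − 0.05·(-0.816, -2.5, 5.428) = (1.1938, -0.125, 3.5956)
h(1.1938, -0.125, 3.5956) = 8.69708512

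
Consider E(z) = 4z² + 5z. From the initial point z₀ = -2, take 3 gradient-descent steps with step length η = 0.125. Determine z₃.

-0.625

E′(z) = 8z + 5
Step 1: E′(-2) = -11; z₁ = -2 − 0.125·(-11) = -0.625
Step 2: E′(-0.625) = 0; z₂ = -0.625 − 0.125·0 = -0.625
Step 3: E′(-0.625) = 0; z₃ = -0.625 − 0.125·0 = -0.625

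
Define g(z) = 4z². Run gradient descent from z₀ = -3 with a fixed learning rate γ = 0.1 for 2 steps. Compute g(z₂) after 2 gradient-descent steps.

0.0576

g′(z) = 8z
z₁ = -3 − 0.1·(-24) = -0.6
z₂ = -0.6 − 0.1·(-4.8) = -0.12
g(-0.12) = 0.0576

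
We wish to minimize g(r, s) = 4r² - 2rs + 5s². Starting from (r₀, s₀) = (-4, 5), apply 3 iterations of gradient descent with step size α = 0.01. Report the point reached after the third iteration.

∇g = (8r - 2s, -2r + 10s)
Step 1: at (-4, 5), ∇g = (-42, 58) → (-4, 5) − 0.01·(-42, 58) = (-3.58, 4.42)
Step 2: at (-3.58, 4.42), ∇g = (-37.48, 51.36) → (-3.58, 4.42) − 0.01·(-37.48, 51.36) = (-3.2052, 3.9064)
Step 3: at (-3.2052, 3.9064), ∇g = (-33.4544, 45.4744) → (-3.2052, 3.9064) − 0.01·(-33.4544, 45.4744) = (-2.870656, 3.451656)

(-2.870656, 3.451656)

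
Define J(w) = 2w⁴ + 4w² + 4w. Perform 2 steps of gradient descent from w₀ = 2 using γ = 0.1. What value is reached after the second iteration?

J′(w) = 8w³ + 8w + 4
w₁ = 2 − 0.1·84 = -6.4
w₂ = -6.4 − 0.1·(-2144.352) = 208.0352

208.0352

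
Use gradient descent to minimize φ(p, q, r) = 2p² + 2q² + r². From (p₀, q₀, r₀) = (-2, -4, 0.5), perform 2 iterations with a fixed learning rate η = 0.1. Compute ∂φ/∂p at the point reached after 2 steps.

-2.88

∇φ = (4p, 4q, 2r)
Step 1: at (-2, -4, 0.5), ∇φ = (-8, -16, 1) → (-2, -4, 0.5) − 0.1·(-8, -16, 1) = (-1.2, -2.4, 0.4)
Step 2: at (-1.2, -2.4, 0.4), ∇φ = (-4.8, -9.6, 0.8) → (-1.2, -2.4, 0.4) − 0.1·(-4.8, -9.6, 0.8) = (-0.72, -1.44, 0.32)
∂φ/∂p at (-0.72, -1.44, 0.32) = -2.88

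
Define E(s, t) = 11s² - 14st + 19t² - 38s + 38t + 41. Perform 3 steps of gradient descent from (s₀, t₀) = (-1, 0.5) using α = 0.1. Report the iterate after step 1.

∇E = (22s - 14t - 38, -14s + 38t + 38)
(s₁, t₁) = (-1, 0.5) − 0.1·(-67, 71) = (5.7, -6.6)

(5.7, -6.6)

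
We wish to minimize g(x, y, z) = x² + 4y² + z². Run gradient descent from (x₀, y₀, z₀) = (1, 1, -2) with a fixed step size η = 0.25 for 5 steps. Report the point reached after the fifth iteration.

∇g = (2x, 8y, 2z)
(x₁, y₁, z₁) = (1, 1, -2) − 0.25·(2, 8, -4) = (0.5, -1, -1)
(x₂, y₂, z₂) = (0.5, -1, -1) − 0.25·(1, -8, -2) = (0.25, 1, -0.5)
(x₃, y₃, z₃) = (0.25, 1, -0.5) − 0.25·(0.5, 8, -1) = (0.125, -1, -0.25)
(x₄, y₄, z₄) = (0.125, -1, -0.25) − 0.25·(0.25, -8, -0.5) = (0.0625, 1, -0.125)
(x₅, y₅, z₅) = (0.0625, 1, -0.125) − 0.25·(0.125, 8, -0.25) = (0.03125, -1, -0.0625)

(0.03125, -1, -0.0625)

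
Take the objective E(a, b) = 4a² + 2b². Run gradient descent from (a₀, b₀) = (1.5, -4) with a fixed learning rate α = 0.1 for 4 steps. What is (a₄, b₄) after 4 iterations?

(0.0024, -0.5184)

∇E = (8a, 4b)
(a₁, b₁) = (1.5, -4) − 0.1·(12, -16) = (0.3, -2.4)
(a₂, b₂) = (0.3, -2.4) − 0.1·(2.4, -9.6) = (0.06, -1.44)
(a₃, b₃) = (0.06, -1.44) − 0.1·(0.48, -5.76) = (0.012, -0.864)
(a₄, b₄) = (0.012, -0.864) − 0.1·(0.096, -3.456) = (0.0024, -0.5184)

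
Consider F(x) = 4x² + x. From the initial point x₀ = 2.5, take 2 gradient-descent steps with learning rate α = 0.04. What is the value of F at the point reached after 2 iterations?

5.83074176

F′(x) = 8x + 1
Step 1: F′(2.5) = 21; x₁ = 2.5 − 0.04·21 = 1.66
Step 2: F′(1.66) = 14.28; x₂ = 1.66 − 0.04·14.28 = 1.0888
F(1.0888) = 5.83074176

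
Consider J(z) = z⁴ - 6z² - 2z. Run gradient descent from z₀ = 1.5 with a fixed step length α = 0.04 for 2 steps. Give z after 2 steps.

1.81251584

J′(z) = 4z³ - 12z - 2
Step 1: J′(1.5) = -6.5; z₁ = 1.5 − 0.04·(-6.5) = 1.76
Step 2: J′(1.76) = -1.312896; z₂ = 1.76 − 0.04·(-1.312896) = 1.81251584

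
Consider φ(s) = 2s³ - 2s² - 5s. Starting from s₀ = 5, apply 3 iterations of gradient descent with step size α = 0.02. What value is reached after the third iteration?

φ′(s) = 6s² - 4s - 5
s₁ = 5 − 0.02·125 = 2.5
s₂ = 2.5 − 0.02·22.5 = 2.05
s₃ = 2.05 − 0.02·12.015 = 1.8097

1.8097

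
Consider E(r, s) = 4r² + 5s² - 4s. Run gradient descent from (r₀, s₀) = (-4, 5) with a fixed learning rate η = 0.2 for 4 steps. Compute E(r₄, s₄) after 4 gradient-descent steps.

∇E = (8r, 10s - 4)
(r₁, s₁) = (-4, 5) − 0.2·(-32, 46) = (2.4, -4.2)
(r₂, s₂) = (2.4, -4.2) − 0.2·(19.2, -46) = (-1.44, 5)
(r₃, s₃) = (-1.44, 5) − 0.2·(-11.52, 46) = (0.864, -4.2)
(r₄, s₄) = (0.864, -4.2) − 0.2·(6.912, -46) = (-0.5184, 5)
E(-0.5184, 5) = 106.07495424

106.07495424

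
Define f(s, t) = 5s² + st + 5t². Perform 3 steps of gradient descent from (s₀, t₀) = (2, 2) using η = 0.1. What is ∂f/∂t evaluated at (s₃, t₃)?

-0.022

∇f = (10s + t, s + 10t)
(s₁, t₁) = (2, 2) − 0.1·(22, 22) = (-0.2, -0.2)
(s₂, t₂) = (-0.2, -0.2) − 0.1·(-2.2, -2.2) = (0.02, 0.02)
(s₃, t₃) = (0.02, 0.02) − 0.1·(0.22, 0.22) = (-0.002, -0.002)
∂f/∂t at (-0.002, -0.002) = -0.022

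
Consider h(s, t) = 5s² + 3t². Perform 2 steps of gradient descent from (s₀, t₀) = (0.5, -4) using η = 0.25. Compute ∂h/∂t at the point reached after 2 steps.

-6

∇h = (10s, 6t)
(s₁, t₁) = (0.5, -4) − 0.25·(5, -24) = (-0.75, 2)
(s₂, t₂) = (-0.75, 2) − 0.25·(-7.5, 12) = (1.125, -1)
∂h/∂t at (1.125, -1) = -6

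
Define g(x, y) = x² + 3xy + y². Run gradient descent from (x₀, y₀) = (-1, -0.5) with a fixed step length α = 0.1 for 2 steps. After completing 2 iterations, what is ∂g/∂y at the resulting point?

-1.24

∇g = (2x + 3y, 3x + 2y)
Step 1: at (-1, -0.5), ∇g = (-3.5, -4) → (-1, -0.5) − 0.1·(-3.5, -4) = (-0.65, -0.1)
Step 2: at (-0.65, -0.1), ∇g = (-1.6, -2.15) → (-0.65, -0.1) − 0.1·(-1.6, -2.15) = (-0.49, 0.115)
∂g/∂y at (-0.49, 0.115) = -1.24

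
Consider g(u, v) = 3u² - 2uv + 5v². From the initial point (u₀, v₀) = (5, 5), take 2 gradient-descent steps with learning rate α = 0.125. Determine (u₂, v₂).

(0.625, 0.625)

∇g = (6u - 2v, -2u + 10v)
Step 1: at (5, 5), ∇g = (20, 40) → (5, 5) − 0.125·(20, 40) = (2.5, 0)
Step 2: at (2.5, 0), ∇g = (15, -5) → (2.5, 0) − 0.125·(15, -5) = (0.625, 0.625)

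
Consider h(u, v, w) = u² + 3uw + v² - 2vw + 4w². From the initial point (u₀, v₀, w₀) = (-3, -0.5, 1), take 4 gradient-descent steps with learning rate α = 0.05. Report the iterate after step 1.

(-2.85, -0.35, 1)

∇h = (2u + 3w, 2v - 2w, 3u - 2v + 8w)
Step 1: at (-3, -0.5, 1), ∇h = (-3, -3, 0) → (-3, -0.5, 1) − 0.05·(-3, -3, 0) = (-2.85, -0.35, 1)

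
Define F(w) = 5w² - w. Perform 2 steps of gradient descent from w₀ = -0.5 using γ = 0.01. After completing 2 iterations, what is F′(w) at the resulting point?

-4.86

F′(w) = 10w - 1
w₁ = -0.5 − 0.01·(-6) = -0.44
w₂ = -0.44 − 0.01·(-5.4) = -0.386
F′(w) at (-0.386) = -4.86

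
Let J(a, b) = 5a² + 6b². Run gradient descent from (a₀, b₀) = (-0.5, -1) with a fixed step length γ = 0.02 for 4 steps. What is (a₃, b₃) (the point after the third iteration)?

(-0.256, -0.438976)

∇J = (10a, 12b)
Step 1: at (-0.5, -1), ∇J = (-5, -12) → (-0.5, -1) − 0.02·(-5, -12) = (-0.4, -0.76)
Step 2: at (-0.4, -0.76), ∇J = (-4, -9.12) → (-0.4, -0.76) − 0.02·(-4, -9.12) = (-0.32, -0.5776)
Step 3: at (-0.32, -0.5776), ∇J = (-3.2, -6.9312) → (-0.32, -0.5776) − 0.02·(-3.2, -6.9312) = (-0.256, -0.438976)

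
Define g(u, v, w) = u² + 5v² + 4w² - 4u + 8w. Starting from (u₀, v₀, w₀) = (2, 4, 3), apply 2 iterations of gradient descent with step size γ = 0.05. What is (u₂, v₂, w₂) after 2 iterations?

∇g = (2u - 4, 10v, 8w + 8)
Step 1: at (2, 4, 3), ∇g = (0, 40, 32) → (2, 4, 3) − 0.05·(0, 40, 32) = (2, 2, 1.4)
Step 2: at (2, 2, 1.4), ∇g = (0, 20, 19.2) → (2, 2, 1.4) − 0.05·(0, 20, 19.2) = (2, 1, 0.44)

(2, 1, 0.44)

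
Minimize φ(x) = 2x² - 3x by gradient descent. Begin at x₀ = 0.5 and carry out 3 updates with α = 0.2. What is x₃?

0.748

φ′(x) = 4x - 3
x₁ = 0.5 − 0.2·(-1) = 0.7
x₂ = 0.7 − 0.2·(-0.2) = 0.74
x₃ = 0.74 − 0.2·(-0.04) = 0.748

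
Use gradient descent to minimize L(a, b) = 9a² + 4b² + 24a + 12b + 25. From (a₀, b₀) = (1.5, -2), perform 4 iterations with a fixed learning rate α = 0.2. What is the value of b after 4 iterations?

∇L = (18a + 24, 8b + 12)
(a₁, b₁) = (1.5, -2) − 0.2·(51, -4) = (-8.7, -1.2)
(a₂, b₂) = (-8.7, -1.2) − 0.2·(-132.6, 2.4) = (17.82, -1.68)
(a₃, b₃) = (17.82, -1.68) − 0.2·(344.76, -1.44) = (-51.132, -1.392)
(a₄, b₄) = (-51.132, -1.392) − 0.2·(-896.376, 0.864) = (128.1432, -1.5648)
b = -1.5648

-1.5648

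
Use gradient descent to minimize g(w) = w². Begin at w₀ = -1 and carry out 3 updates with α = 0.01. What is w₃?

g′(w) = 2w
Step 1: g′(-1) = -2; w₁ = -1 − 0.01·(-2) = -0.98
Step 2: g′(-0.98) = -1.96; w₂ = -0.98 − 0.01·(-1.96) = -0.9604
Step 3: g′(-0.9604) = -1.9208; w₃ = -0.9604 − 0.01·(-1.9208) = -0.941192

-0.941192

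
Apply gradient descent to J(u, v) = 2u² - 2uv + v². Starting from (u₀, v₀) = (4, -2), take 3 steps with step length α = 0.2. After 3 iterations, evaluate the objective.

0.022784

∇J = (4u - 2v, -2u + 2v)
Step 1: at (4, -2), ∇J = (20, -12) → (4, -2) − 0.2·(20, -12) = (0, 0.4)
Step 2: at (0, 0.4), ∇J = (-0.8, 0.8) → (0, 0.4) − 0.2·(-0.8, 0.8) = (0.16, 0.24)
Step 3: at (0.16, 0.24), ∇J = (0.16, 0.16) → (0.16, 0.24) − 0.2·(0.16, 0.16) = (0.128, 0.208)
J(0.128, 0.208) = 0.022784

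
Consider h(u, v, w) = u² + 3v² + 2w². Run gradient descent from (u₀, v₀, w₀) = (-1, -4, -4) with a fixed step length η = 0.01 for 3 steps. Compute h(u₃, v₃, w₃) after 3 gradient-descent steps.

∇h = (2u, 6v, 4w)
(u₁, v₁, w₁) = (-1, -4, -4) − 0.01·(-2, -24, -16) = (-0.98, -3.76, -3.84)
(u₂, v₂, w₂) = (-0.98, -3.76, -3.84) − 0.01·(-1.96, -22.56, -15.36) = (-0.9604, -3.5344, -3.6864)
(u₃, v₃, w₃) = (-0.9604, -3.5344, -3.6864) − 0.01·(-1.9208, -21.2064, -14.7456) = (-0.941192, -3.322336, -3.538944)
h(-0.941192, -3.322336, -3.538944) = 59.047841141824

59.047841141824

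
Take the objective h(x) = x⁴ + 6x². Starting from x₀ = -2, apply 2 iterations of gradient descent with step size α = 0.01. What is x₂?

h′(x) = 4x³ + 12x
x₁ = -2 − 0.01·(-56) = -1.44
x₂ = -1.44 − 0.01·(-29.223936) = -1.14776064

-1.14776064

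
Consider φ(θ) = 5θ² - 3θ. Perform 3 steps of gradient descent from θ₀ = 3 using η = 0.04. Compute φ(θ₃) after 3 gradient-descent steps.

φ′(θ) = 10θ - 3
Step 1: φ′(3) = 27; θ₁ = 3 − 0.04·27 = 1.92
Step 2: φ′(1.92) = 16.2; θ₂ = 1.92 − 0.04·16.2 = 1.272
Step 3: φ′(1.272) = 9.72; θ₃ = 1.272 − 0.04·9.72 = 0.8832
φ(0.8832) = 1.2506112

1.2506112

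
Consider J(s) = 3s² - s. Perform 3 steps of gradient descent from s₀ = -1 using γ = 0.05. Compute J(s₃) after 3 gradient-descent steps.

J′(s) = 6s - 1
Step 1: J′(-1) = -7; s₁ = -1 − 0.05·(-7) = -0.65
Step 2: J′(-0.65) = -4.9; s₂ = -0.65 − 0.05·(-4.9) = -0.405
Step 3: J′(-0.405) = -3.43; s₃ = -0.405 − 0.05·(-3.43) = -0.2335
J(-0.2335) = 0.39706675

0.39706675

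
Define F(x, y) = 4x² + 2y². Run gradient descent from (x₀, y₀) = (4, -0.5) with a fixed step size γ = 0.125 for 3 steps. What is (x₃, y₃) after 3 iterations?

(0, -0.0625)

∇F = (8x, 4y)
Step 1: at (4, -0.5), ∇F = (32, -2) → (4, -0.5) − 0.125·(32, -2) = (0, -0.25)
Step 2: at (0, -0.25), ∇F = (0, -1) → (0, -0.25) − 0.125·(0, -1) = (0, -0.125)
Step 3: at (0, -0.125), ∇F = (0, -0.5) → (0, -0.125) − 0.125·(0, -0.5) = (0, -0.0625)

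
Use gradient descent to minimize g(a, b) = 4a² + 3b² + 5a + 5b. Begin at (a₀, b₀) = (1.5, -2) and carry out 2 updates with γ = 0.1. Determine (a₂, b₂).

∇g = (8a + 5, 6b + 5)
(a₁, b₁) = (1.5, -2) − 0.1·(17, -7) = (-0.2, -1.3)
(a₂, b₂) = (-0.2, -1.3) − 0.1·(3.4, -2.8) = (-0.54, -1.02)

(-0.54, -1.02)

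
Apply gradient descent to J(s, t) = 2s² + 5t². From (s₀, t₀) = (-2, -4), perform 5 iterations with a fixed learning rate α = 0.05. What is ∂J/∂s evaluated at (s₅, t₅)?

∇J = (4s, 10t)
(s₁, t₁) = (-2, -4) − 0.05·(-8, -40) = (-1.6, -2)
(s₂, t₂) = (-1.6, -2) − 0.05·(-6.4, -20) = (-1.28, -1)
(s₃, t₃) = (-1.28, -1) − 0.05·(-5.12, -10) = (-1.024, -0.5)
(s₄, t₄) = (-1.024, -0.5) − 0.05·(-4.096, -5) = (-0.8192, -0.25)
(s₅, t₅) = (-0.8192, -0.25) − 0.05·(-3.2768, -2.5) = (-0.65536, -0.125)
∂J/∂s at (-0.65536, -0.125) = -2.62144

-2.62144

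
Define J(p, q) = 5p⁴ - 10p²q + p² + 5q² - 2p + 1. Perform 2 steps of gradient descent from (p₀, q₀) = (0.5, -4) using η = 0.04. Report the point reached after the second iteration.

(2.3959168, -0.84176)

∇J = (20p³ - 20pq + 2p - 2, -10p² + 10q)
(p₁, q₁) = (0.5, -4) − 0.04·(41.5, -42.5) = (-1.16, -2.3)
(p₂, q₂) = (-1.16, -2.3) − 0.04·(-88.89792, -36.456) = (2.3959168, -0.84176)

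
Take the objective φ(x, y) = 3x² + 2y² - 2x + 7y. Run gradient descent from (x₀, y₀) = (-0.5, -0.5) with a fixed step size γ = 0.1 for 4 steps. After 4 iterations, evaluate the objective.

-6.40448

∇φ = (6x - 2, 4y + 7)
(x₁, y₁) = (-0.5, -0.5) − 0.1·(-5, 5) = (0, -1)
(x₂, y₂) = (0, -1) − 0.1·(-2, 3) = (0.2, -1.3)
(x₃, y₃) = (0.2, -1.3) − 0.1·(-0.8, 1.8) = (0.28, -1.48)
(x₄, y₄) = (0.28, -1.48) − 0.1·(-0.32, 1.08) = (0.312, -1.588)
φ(0.312, -1.588) = -6.40448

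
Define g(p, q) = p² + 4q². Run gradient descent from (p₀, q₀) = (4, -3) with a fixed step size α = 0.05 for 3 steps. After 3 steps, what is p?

∇g = (2p, 8q)
(p₁, q₁) = (4, -3) − 0.05·(8, -24) = (3.6, -1.8)
(p₂, q₂) = (3.6, -1.8) − 0.05·(7.2, -14.4) = (3.24, -1.08)
(p₃, q₃) = (3.24, -1.08) − 0.05·(6.48, -8.64) = (2.916, -0.648)
p = 2.916

2.916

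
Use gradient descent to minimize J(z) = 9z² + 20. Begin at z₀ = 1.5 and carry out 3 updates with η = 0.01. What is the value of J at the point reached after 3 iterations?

J′(z) = 18z
z₁ = 1.5 − 0.01·27 = 1.23
z₂ = 1.23 − 0.01·22.14 = 1.0086
z₃ = 1.0086 − 0.01·18.1548 = 0.827052
J(0.827052) = 26.156135096336

26.156135096336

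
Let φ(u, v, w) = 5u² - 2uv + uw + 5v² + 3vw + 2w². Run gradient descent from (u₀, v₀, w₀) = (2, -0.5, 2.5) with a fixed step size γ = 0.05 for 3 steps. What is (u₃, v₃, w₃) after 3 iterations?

∇φ = (10u - 2v + w, -2u + 10v + 3w, u + 3v + 4w)
(u₁, v₁, w₁) = (2, -0.5, 2.5) − 0.05·(23.5, -1.5, 10.5) = (0.825, -0.425, 1.975)
(u₂, v₂, w₂) = (0.825, -0.425, 1.975) − 0.05·(11.075, 0.025, 7.45) = (0.27125, -0.42625, 1.6025)
(u₃, v₃, w₃) = (0.27125, -0.42625, 1.6025) − 0.05·(5.1675, 0.0025, 5.4025) = (0.012875, -0.426375, 1.332375)

(0.012875, -0.426375, 1.332375)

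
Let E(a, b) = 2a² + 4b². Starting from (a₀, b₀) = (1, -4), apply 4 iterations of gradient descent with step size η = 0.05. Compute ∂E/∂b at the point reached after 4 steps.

∇E = (4a, 8b)
(a₁, b₁) = (1, -4) − 0.05·(4, -32) = (0.8, -2.4)
(a₂, b₂) = (0.8, -2.4) − 0.05·(3.2, -19.2) = (0.64, -1.44)
(a₃, b₃) = (0.64, -1.44) − 0.05·(2.56, -11.52) = (0.512, -0.864)
(a₄, b₄) = (0.512, -0.864) − 0.05·(2.048, -6.912) = (0.4096, -0.5184)
∂E/∂b at (0.4096, -0.5184) = -4.1472

-4.1472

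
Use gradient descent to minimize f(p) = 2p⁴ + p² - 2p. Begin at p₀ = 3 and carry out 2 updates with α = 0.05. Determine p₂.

197.7

f′(p) = 8p³ + 2p - 2
p₁ = 3 − 0.05·220 = -8
p₂ = -8 − 0.05·(-4114) = 197.7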